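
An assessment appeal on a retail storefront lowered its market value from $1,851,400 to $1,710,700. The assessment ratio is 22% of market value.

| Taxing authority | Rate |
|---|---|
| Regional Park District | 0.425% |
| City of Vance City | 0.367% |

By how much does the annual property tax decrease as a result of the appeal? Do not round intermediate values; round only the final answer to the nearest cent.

$245.16

Old assessed value = $1,851,400 × 0.22 = $407,308
New assessed value = $1,710,700 × 0.22 = $376,354
Combined rate = 0.00425 + 0.00367 = 0.00792
Old tax = $407,308 × 0.00792 = $3,225.87936
New tax = $376,354 × 0.00792 = $2,980.72368
Reduction = $3,225.87936 − $2,980.72368 = $245.15568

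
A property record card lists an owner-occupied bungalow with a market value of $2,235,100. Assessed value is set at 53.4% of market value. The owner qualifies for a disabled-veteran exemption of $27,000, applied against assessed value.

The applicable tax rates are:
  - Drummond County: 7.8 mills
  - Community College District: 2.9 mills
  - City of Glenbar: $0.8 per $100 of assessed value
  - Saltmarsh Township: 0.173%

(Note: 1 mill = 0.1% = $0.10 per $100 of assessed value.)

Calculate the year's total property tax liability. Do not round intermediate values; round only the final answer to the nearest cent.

$23,832.48

Assessed value = $2,235,100 × 0.534 = $1,193,543.4
Taxable value = $1,193,543.4 − $27,000 = $1,166,543.4
Drummond County: $1,166,543.4 × 0.0078 = $9,099.03852
Community College District: $1,166,543.4 × 0.0029 = $3,382.97586
City of Glenbar: $1,166,543.4 × 0.008 = $9,332.3472
Saltmarsh Township: $1,166,543.4 × 0.00173 = $2,018.120082
Total = $23,832.481662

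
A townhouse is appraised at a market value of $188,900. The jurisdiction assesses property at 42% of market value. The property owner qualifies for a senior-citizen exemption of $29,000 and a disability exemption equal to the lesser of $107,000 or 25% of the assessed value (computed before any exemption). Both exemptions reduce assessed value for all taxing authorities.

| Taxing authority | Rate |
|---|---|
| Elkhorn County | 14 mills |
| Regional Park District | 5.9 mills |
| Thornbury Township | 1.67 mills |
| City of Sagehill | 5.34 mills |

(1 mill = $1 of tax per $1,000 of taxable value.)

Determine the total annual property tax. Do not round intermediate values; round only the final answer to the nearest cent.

Assessed value = $188,900 × 0.42 = $79,338
Disability exemption = min($107,000, 25% × $79,338) = min($107,000, $19,834.5) = $19,834.5 (percentage binds)
Taxable value = $79,338 − $29,000 − $19,834.5 = $30,503.5
Elkhorn County: $30,503.5 × 0.014 = $427.049
Regional Park District: $30,503.5 × 0.0059 = $179.97065
Thornbury Township: $30,503.5 × 0.00167 = $50.940845
City of Sagehill: $30,503.5 × 0.00534 = $162.88869
Total = $820.849185

$820.85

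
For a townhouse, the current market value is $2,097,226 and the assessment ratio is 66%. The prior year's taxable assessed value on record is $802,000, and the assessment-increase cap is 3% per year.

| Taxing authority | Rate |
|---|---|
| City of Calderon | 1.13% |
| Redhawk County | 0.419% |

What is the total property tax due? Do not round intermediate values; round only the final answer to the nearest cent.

Uncapped assessed value = $2,097,226 × 0.66 = $1,384,169.16
Cap limit = $802,000 × 1.03 = $826,060
Taxable assessed value = min($1,384,169.16, $826,060) = $826,060 (cap binds)
City of Calderon: $826,060 × 0.0113 = $9,334.478
Redhawk County: $826,060 × 0.00419 = $3,461.1914
Total = $12,795.6694

$12,795.67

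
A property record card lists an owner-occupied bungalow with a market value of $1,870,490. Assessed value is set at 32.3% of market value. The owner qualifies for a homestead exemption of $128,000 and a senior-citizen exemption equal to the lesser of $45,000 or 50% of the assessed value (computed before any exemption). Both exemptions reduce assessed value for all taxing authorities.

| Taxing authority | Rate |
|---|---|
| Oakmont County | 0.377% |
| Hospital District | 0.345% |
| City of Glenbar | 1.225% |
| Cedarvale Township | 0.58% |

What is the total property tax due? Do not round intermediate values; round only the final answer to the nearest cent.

Assessed value = $1,870,490 × 0.323 = $604,168.27
Senior-citizen exemption = min($45,000, 50% × $604,168.27) = min($45,000, $302,084.135) = $45,000 (dollar cap binds)
Taxable value = $604,168.27 − $128,000 − $45,000 = $431,168.27
Oakmont County: $431,168.27 × 0.00377 = $1,625.5043779
Hospital District: $431,168.27 × 0.00345 = $1,487.5305315
City of Glenbar: $431,168.27 × 0.01225 = $5,281.8113075
Cedarvale Township: $431,168.27 × 0.0058 = $2,500.775966
Total = $10,895.6221829

$10,895.62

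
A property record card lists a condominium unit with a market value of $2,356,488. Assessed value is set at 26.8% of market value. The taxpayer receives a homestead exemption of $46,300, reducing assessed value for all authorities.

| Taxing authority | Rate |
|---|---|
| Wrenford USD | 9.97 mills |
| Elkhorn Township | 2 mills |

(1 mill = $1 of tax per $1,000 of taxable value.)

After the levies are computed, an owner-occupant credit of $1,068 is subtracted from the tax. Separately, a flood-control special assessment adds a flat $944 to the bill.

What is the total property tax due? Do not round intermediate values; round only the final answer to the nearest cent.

$6,881.31

Assessed value = $2,356,488 × 0.268 = $631,538.784
Taxable value = $631,538.784 − $46,300 = $585,238.784
Wrenford USD: $585,238.784 × 0.00997 = $5,834.83067648
Elkhorn Township: $585,238.784 × 0.002 = $1,170.477568
Levies subtotal = $7,005.30824448
After credit = $7,005.30824448 − $1,068 = $5,937.30824448
Total = $5,937.30824448 + $944 = $6,881.30824448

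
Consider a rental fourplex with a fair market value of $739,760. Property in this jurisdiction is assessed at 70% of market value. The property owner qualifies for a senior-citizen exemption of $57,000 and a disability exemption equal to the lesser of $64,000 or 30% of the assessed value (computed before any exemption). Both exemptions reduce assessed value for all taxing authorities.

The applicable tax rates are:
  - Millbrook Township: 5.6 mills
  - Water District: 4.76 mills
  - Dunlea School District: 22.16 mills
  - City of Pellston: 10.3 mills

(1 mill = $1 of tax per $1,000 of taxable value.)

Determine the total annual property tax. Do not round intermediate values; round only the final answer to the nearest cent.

Assessed value = $739,760 × 0.7 = $517,832
Disability exemption = min($64,000, 30% × $517,832) = min($64,000, $155,349.6) = $64,000 (dollar cap binds)
Taxable value = $517,832 − $57,000 − $64,000 = $396,832
Millbrook Township: $396,832 × 0.0056 = $2,222.2592
Water District: $396,832 × 0.00476 = $1,888.92032
Dunlea School District: $396,832 × 0.02216 = $8,793.79712
City of Pellston: $396,832 × 0.0103 = $4,087.3696
Total = $16,992.34624

$16,992.35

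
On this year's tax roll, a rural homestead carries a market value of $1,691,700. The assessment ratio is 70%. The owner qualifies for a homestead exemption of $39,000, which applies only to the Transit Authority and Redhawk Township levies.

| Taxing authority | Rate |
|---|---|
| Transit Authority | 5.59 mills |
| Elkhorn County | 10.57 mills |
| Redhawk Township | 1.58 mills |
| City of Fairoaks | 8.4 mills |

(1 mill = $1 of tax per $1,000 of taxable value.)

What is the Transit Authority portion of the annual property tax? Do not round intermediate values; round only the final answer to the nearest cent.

$6,401.61

Assessed value = $1,691,700 × 0.7 = $1,184,190
Transit Authority taxable value = $1,184,190 − $39,000 = $1,145,190
Transit Authority levy = $1,145,190 × 0.00559 = $6,401.6121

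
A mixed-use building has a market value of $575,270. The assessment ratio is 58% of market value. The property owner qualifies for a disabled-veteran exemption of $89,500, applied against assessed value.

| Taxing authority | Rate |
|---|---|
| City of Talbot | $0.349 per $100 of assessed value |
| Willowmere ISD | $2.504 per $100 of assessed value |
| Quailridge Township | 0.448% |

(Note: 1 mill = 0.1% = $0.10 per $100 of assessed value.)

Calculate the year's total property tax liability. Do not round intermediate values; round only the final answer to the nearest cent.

$8,059.61

Assessed value = $575,270 × 0.58 = $333,656.6
Taxable value = $333,656.6 − $89,500 = $244,156.6
City of Talbot: $244,156.6 × 0.00349 = $852.106534
Willowmere ISD: $244,156.6 × 0.02504 = $6,113.681264
Quailridge Township: $244,156.6 × 0.00448 = $1,093.821568
Total = $8,059.609366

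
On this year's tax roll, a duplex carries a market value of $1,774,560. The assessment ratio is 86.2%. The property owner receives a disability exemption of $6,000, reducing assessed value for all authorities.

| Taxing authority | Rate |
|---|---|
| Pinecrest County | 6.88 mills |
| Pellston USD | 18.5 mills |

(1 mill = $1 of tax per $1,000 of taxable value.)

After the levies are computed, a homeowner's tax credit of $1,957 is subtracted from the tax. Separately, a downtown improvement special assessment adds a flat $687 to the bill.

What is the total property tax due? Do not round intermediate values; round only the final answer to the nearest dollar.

$37,401

Assessed value = $1,774,560 × 0.862 = $1,529,670.72
Taxable value = $1,529,670.72 − $6,000 = $1,523,670.72
Pinecrest County: $1,523,670.72 × 0.00688 = $10,482.8545536
Pellston USD: $1,523,670.72 × 0.0185 = $28,187.90832
Levies subtotal = $38,670.7628736
After credit = $38,670.7628736 − $1,957 = $36,713.7628736
Total = $36,713.7628736 + $687 = $37,400.7628736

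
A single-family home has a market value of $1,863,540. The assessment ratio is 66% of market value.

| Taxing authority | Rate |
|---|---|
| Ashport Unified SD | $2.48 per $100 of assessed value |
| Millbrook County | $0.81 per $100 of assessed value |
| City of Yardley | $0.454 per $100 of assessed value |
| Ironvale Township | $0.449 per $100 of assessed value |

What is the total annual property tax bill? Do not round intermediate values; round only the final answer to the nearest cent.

$51,571.23

Assessed value = $1,863,540 × 0.66 = $1,229,936.4
Ashport Unified SD: $1,229,936.4 × 0.0248 = $30,502.42272
Millbrook County: $1,229,936.4 × 0.0081 = $9,962.48484
City of Yardley: $1,229,936.4 × 0.00454 = $5,583.911256
Ironvale Township: $1,229,936.4 × 0.00449 = $5,522.414436
Total = $30,502.42272 + $9,962.48484 + $5,583.911256 + $5,522.414436 = $51,571.233252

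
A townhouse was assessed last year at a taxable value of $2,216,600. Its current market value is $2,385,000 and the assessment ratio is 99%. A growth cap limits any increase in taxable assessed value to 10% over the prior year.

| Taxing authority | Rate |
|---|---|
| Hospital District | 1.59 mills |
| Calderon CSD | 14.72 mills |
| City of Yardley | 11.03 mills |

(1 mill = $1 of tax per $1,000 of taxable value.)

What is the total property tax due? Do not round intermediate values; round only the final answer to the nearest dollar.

$64,554

Uncapped assessed value = $2,385,000 × 0.99 = $2,361,150
Cap limit = $2,216,600 × 1.1 = $2,438,260
Taxable assessed value = min($2,361,150, $2,438,260) = $2,361,150 (cap does not bind)
Hospital District: $2,361,150 × 0.00159 = $3,754.2285
Calderon CSD: $2,361,150 × 0.01472 = $34,756.128
City of Yardley: $2,361,150 × 0.01103 = $26,043.4845
Total = $64,553.841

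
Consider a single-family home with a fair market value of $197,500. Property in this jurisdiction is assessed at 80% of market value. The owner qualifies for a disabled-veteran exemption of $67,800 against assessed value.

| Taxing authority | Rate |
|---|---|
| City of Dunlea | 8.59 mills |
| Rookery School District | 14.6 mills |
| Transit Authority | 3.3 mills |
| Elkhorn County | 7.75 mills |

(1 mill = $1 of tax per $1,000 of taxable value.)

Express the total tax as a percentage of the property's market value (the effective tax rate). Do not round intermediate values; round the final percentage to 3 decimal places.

Assessed value = $197,500 × 0.8 = $158,000
Taxable value = $158,000 − $67,800 = $90,200
City of Dunlea: $90,200 × 0.00859 = $774.818
Rookery School District: $90,200 × 0.0146 = $1,316.92
Transit Authority: $90,200 × 0.0033 = $297.66
Elkhorn County: $90,200 × 0.00775 = $699.05
Total tax = $3,088.448
Effective rate = $3,088.448 ÷ $197,500 = 1.564% of market value

1.564%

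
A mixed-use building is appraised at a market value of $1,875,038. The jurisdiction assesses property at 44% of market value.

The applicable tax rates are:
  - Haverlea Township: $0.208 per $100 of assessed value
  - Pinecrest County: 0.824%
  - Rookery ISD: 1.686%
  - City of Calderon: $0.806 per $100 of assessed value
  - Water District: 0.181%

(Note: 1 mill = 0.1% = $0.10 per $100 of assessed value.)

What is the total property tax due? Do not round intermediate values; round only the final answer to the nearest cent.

$30,566.87

Assessed value = $1,875,038 × 0.44 = $825,016.72
Haverlea Township: $825,016.72 × 0.00208 = $1,716.0347776
Pinecrest County: $825,016.72 × 0.00824 = $6,798.1377728
Rookery ISD: $825,016.72 × 0.01686 = $13,909.7818992
City of Calderon: $825,016.72 × 0.00806 = $6,649.6347632
Water District: $825,016.72 × 0.00181 = $1,493.2802632
Total = $30,566.869476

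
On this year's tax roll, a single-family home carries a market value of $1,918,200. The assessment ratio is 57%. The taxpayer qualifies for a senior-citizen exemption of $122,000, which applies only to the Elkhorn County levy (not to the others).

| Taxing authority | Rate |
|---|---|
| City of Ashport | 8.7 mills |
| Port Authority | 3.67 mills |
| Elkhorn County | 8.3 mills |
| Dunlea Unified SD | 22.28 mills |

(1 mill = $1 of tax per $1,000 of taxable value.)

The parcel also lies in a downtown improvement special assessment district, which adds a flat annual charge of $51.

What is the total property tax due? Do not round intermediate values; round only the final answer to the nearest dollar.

Assessed value = $1,918,200 × 0.57 = $1,093,374
City of Ashport: $1,093,374 × 0.0087 = $9,512.3538
Port Authority: $1,093,374 × 0.00367 = $4,012.68258
Elkhorn County: ($1,093,374 − $122,000) × 0.0083 = $971,374 × 0.0083 = $8,062.4042
Dunlea Unified SD: $1,093,374 × 0.02228 = $24,360.37272
Levies subtotal = $45,947.8133
Total = $45,947.8133 + $51 = $45,998.8133

$45,999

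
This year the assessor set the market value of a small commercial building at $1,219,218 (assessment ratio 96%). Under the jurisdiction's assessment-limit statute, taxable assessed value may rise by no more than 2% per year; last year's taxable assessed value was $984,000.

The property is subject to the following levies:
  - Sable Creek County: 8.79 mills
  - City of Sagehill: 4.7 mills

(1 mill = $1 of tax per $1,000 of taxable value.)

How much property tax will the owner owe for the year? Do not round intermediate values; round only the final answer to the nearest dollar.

$13,540

Uncapped assessed value = $1,219,218 × 0.96 = $1,170,449.28
Cap limit = $984,000 × 1.02 = $1,003,680
Taxable assessed value = min($1,170,449.28, $1,003,680) = $1,003,680 (cap binds)
Sable Creek County: $1,003,680 × 0.00879 = $8,822.3472
City of Sagehill: $1,003,680 × 0.0047 = $4,717.296
Total = $13,539.6432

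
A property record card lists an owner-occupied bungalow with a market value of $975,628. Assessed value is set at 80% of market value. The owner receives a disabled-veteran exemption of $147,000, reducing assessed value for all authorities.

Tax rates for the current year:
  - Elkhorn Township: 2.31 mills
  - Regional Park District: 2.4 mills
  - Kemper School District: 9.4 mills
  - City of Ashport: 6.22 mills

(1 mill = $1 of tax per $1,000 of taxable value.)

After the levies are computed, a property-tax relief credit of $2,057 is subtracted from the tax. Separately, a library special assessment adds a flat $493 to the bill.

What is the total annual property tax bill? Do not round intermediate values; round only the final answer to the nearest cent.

$11,315.10

Assessed value = $975,628 × 0.8 = $780,502.4
Taxable value = $780,502.4 − $147,000 = $633,502.4
Elkhorn Township: $633,502.4 × 0.00231 = $1,463.390544
Regional Park District: $633,502.4 × 0.0024 = $1,520.40576
Kemper School District: $633,502.4 × 0.0094 = $5,954.92256
City of Ashport: $633,502.4 × 0.00622 = $3,940.384928
Levies subtotal = $12,879.103792
After credit = $12,879.103792 − $2,057 = $10,822.103792
Total = $10,822.103792 + $493 = $11,315.103792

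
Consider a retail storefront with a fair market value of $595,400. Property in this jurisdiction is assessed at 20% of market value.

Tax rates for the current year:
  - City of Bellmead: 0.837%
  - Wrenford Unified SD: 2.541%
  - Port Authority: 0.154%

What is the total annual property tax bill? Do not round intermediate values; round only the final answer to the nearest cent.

$4,205.91

Assessed value = $595,400 × 0.2 = $119,080
City of Bellmead: $119,080 × 0.00837 = $996.6996
Wrenford Unified SD: $119,080 × 0.02541 = $3,025.8228
Port Authority: $119,080 × 0.00154 = $183.3832
Total = $996.6996 + $3,025.8228 + $183.3832 = $4,205.9056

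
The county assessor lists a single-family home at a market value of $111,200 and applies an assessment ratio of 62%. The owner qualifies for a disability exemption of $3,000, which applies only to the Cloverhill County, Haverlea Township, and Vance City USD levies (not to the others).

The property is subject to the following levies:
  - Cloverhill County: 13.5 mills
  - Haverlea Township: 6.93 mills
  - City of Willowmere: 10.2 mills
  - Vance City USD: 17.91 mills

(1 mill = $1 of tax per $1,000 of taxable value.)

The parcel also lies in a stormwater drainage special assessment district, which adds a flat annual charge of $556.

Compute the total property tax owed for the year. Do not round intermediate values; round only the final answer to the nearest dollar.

Assessed value = $111,200 × 0.62 = $68,944
Cloverhill County: ($68,944 − $3,000) × 0.0135 = $65,944 × 0.0135 = $890.244
Haverlea Township: ($68,944 − $3,000) × 0.00693 = $65,944 × 0.00693 = $456.99192
City of Willowmere: $68,944 × 0.0102 = $703.2288
Vance City USD: ($68,944 − $3,000) × 0.01791 = $65,944 × 0.01791 = $1,181.05704
Levies subtotal = $3,231.52176
Total = $3,231.52176 + $556 = $3,787.52176

$3,788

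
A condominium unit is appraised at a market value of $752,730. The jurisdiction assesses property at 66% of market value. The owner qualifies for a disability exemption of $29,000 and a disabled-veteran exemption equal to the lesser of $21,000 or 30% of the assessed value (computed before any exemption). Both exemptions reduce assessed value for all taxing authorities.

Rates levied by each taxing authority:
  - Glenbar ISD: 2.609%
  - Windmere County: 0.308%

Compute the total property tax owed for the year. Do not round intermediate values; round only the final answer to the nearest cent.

$13,033.21

Assessed value = $752,730 × 0.66 = $496,801.8
Disabled-veteran exemption = min($21,000, 30% × $496,801.8) = min($21,000, $149,040.54) = $21,000 (dollar cap binds)
Taxable value = $496,801.8 − $29,000 − $21,000 = $446,801.8
Glenbar ISD: $446,801.8 × 0.02609 = $11,657.058962
Windmere County: $446,801.8 × 0.00308 = $1,376.149544
Total = $13,033.208506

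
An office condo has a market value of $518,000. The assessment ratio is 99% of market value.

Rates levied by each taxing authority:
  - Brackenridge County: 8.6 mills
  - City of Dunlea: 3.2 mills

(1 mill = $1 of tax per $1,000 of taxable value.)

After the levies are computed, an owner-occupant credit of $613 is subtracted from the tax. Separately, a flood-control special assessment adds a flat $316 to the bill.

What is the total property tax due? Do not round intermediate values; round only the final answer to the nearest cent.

Assessed value = $518,000 × 0.99 = $512,820
Brackenridge County: $512,820 × 0.0086 = $4,410.252
City of Dunlea: $512,820 × 0.0032 = $1,641.024
Levies subtotal = $6,051.276
After credit = $6,051.276 − $613 = $5,438.276
Total = $5,438.276 + $316 = $5,754.276

$5,754.28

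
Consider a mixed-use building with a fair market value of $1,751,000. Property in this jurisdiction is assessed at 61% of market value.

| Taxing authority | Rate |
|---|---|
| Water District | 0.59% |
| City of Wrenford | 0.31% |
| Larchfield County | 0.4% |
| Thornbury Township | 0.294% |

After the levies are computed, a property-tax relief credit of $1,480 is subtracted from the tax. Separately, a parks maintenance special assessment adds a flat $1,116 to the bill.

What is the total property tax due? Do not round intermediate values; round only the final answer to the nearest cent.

$16,661.67

Assessed value = $1,751,000 × 0.61 = $1,068,110
Water District: $1,068,110 × 0.0059 = $6,301.849
City of Wrenford: $1,068,110 × 0.0031 = $3,311.141
Larchfield County: $1,068,110 × 0.004 = $4,272.44
Thornbury Township: $1,068,110 × 0.00294 = $3,140.2434
Levies subtotal = $17,025.6734
After credit = $17,025.6734 − $1,480 = $15,545.6734
Total = $15,545.6734 + $1,116 = $16,661.6734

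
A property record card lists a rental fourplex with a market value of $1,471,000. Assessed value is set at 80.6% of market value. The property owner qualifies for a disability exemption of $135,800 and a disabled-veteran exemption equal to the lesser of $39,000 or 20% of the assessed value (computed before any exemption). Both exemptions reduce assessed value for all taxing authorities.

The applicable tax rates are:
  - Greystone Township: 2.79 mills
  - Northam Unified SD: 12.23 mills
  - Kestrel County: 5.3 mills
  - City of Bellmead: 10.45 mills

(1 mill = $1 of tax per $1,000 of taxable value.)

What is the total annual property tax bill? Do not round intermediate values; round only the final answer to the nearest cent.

Assessed value = $1,471,000 × 0.806 = $1,185,626
Disabled-veteran exemption = min($39,000, 20% × $1,185,626) = min($39,000, $237,125.2) = $39,000 (dollar cap binds)
Taxable value = $1,185,626 − $135,800 − $39,000 = $1,010,826
Greystone Township: $1,010,826 × 0.00279 = $2,820.20454
Northam Unified SD: $1,010,826 × 0.01223 = $12,362.40198
Kestrel County: $1,010,826 × 0.0053 = $5,357.3778
City of Bellmead: $1,010,826 × 0.01045 = $10,563.1317
Total = $31,103.11602

$31,103.12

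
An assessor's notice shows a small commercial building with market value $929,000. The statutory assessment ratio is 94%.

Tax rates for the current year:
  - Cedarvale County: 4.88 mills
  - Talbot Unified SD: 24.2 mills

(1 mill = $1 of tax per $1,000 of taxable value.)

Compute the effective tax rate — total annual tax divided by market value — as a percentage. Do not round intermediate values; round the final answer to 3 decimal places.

Assessed value = $929,000 × 0.94 = $873,260
Cedarvale County: $873,260 × 0.00488 = $4,261.5088
Talbot Unified SD: $873,260 × 0.0242 = $21,132.892
Total tax = $25,394.4008
Effective rate = $25,394.4008 ÷ $929,000 = 2.734% of market value

2.734%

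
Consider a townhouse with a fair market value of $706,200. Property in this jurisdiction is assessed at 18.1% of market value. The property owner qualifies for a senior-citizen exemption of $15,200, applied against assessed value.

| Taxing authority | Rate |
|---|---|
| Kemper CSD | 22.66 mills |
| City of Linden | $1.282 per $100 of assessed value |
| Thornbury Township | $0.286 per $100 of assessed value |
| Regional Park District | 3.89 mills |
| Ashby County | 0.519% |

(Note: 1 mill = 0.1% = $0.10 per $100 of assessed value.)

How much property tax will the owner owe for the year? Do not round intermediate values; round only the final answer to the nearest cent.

$5,340.54

Assessed value = $706,200 × 0.181 = $127,822.2
Taxable value = $127,822.2 − $15,200 = $112,622.2
Kemper CSD: $112,622.2 × 0.02266 = $2,552.019052
City of Linden: $112,622.2 × 0.01282 = $1,443.816604
Thornbury Township: $112,622.2 × 0.00286 = $322.099492
Regional Park District: $112,622.2 × 0.00389 = $438.100358
Ashby County: $112,622.2 × 0.00519 = $584.509218
Total = $5,340.544724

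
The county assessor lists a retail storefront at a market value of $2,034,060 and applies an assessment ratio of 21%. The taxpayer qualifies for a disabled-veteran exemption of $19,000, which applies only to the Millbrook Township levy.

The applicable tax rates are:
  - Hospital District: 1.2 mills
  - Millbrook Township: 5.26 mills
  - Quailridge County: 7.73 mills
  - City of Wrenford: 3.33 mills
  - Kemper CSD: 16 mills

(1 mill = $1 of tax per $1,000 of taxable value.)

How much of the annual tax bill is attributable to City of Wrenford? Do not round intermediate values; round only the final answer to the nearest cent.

$1,422.42

Assessed value = $2,034,060 × 0.21 = $427,152.6
City of Wrenford taxable value = $427,152.6 (exemption does not apply)
City of Wrenford levy = $427,152.6 × 0.00333 = $1,422.418158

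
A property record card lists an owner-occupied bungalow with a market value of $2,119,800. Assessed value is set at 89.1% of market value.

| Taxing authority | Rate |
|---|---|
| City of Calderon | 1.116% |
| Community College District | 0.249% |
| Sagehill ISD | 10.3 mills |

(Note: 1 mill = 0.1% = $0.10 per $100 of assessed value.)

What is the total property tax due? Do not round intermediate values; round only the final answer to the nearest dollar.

$45,235

Assessed value = $2,119,800 × 0.891 = $1,888,741.8
City of Calderon: $1,888,741.8 × 0.01116 = $21,078.358488
Community College District: $1,888,741.8 × 0.00249 = $4,702.967082
Sagehill ISD: $1,888,741.8 × 0.0103 = $19,454.04054
Total = $45,235.36611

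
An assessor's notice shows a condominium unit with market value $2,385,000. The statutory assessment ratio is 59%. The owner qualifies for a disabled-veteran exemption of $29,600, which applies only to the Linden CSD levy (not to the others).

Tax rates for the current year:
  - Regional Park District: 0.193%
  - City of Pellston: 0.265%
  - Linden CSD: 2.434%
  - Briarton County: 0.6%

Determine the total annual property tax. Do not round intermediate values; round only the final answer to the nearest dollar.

Assessed value = $2,385,000 × 0.59 = $1,407,150
Regional Park District: $1,407,150 × 0.00193 = $2,715.7995
City of Pellston: $1,407,150 × 0.00265 = $3,728.9475
Linden CSD: ($1,407,150 − $29,600) × 0.02434 = $1,377,550 × 0.02434 = $33,529.567
Briarton County: $1,407,150 × 0.006 = $8,442.9
Total = $48,417.214

$48,417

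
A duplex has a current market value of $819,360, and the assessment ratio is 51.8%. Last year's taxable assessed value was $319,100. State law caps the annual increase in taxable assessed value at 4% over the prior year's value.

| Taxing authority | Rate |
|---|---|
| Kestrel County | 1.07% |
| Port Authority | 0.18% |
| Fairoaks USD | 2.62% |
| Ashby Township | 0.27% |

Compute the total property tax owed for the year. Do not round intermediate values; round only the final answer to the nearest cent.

Uncapped assessed value = $819,360 × 0.518 = $424,428.48
Cap limit = $319,100 × 1.04 = $331,864
Taxable assessed value = min($424,428.48, $331,864) = $331,864 (cap binds)
Kestrel County: $331,864 × 0.0107 = $3,550.9448
Port Authority: $331,864 × 0.0018 = $597.3552
Fairoaks USD: $331,864 × 0.0262 = $8,694.8368
Ashby Township: $331,864 × 0.0027 = $896.0328
Total = $13,739.1696

$13,739.17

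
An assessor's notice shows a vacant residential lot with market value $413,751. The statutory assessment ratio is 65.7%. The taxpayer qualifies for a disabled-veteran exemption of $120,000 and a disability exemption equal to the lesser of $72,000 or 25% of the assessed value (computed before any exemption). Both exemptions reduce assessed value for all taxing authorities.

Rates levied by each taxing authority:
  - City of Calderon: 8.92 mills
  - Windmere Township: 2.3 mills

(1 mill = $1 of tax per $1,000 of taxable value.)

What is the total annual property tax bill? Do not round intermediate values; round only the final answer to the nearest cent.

Assessed value = $413,751 × 0.657 = $271,834.407
Disability exemption = min($72,000, 25% × $271,834.407) = min($72,000, $67,958.60175) = $67,958.60175 (percentage binds)
Taxable value = $271,834.407 − $120,000 − $67,958.60175 = $83,875.80525
City of Calderon: $83,875.80525 × 0.00892 = $748.17218283
Windmere Township: $83,875.80525 × 0.0023 = $192.914352075
Total = $941.086534905

$941.09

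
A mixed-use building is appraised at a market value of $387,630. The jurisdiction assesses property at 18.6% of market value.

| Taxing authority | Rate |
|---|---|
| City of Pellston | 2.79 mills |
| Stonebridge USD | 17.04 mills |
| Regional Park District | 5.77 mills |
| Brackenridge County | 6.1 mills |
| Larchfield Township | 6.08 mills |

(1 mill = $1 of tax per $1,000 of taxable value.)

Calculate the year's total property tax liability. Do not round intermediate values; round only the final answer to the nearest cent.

$2,723.91

Assessed value = $387,630 × 0.186 = $72,099.18
City of Pellston: $72,099.18 × 0.00279 = $201.1567122
Stonebridge USD: $72,099.18 × 0.01704 = $1,228.5700272
Regional Park District: $72,099.18 × 0.00577 = $416.0122686
Brackenridge County: $72,099.18 × 0.0061 = $439.804998
Larchfield Township: $72,099.18 × 0.00608 = $438.3630144
Total = $201.1567122 + $1,228.5700272 + $416.0122686 + $439.804998 + $438.3630144 = $2,723.9070204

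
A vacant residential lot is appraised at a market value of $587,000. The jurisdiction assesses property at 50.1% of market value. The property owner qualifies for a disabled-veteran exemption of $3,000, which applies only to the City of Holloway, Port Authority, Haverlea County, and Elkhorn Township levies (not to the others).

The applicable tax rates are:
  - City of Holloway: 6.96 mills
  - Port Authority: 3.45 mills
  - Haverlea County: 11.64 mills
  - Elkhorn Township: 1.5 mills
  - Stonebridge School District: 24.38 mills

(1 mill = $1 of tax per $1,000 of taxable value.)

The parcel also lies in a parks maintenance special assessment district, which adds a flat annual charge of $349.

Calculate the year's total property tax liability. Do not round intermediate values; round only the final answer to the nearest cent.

Assessed value = $587,000 × 0.501 = $294,087
City of Holloway: ($294,087 − $3,000) × 0.00696 = $291,087 × 0.00696 = $2,025.96552
Port Authority: ($294,087 − $3,000) × 0.00345 = $291,087 × 0.00345 = $1,004.25015
Haverlea County: ($294,087 − $3,000) × 0.01164 = $291,087 × 0.01164 = $3,388.25268
Elkhorn Township: ($294,087 − $3,000) × 0.0015 = $291,087 × 0.0015 = $436.6305
Stonebridge School District: $294,087 × 0.02438 = $7,169.84106
Levies subtotal = $14,024.93991
Total = $14,024.93991 + $349 = $14,373.93991

$14,373.94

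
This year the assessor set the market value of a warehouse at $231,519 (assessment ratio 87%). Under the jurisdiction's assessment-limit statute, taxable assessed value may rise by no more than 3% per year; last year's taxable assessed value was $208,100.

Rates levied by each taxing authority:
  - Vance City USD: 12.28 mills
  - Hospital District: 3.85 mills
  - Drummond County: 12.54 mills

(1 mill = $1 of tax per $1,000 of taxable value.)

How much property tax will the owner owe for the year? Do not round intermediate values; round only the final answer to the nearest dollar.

$5,775

Uncapped assessed value = $231,519 × 0.87 = $201,421.53
Cap limit = $208,100 × 1.03 = $214,343
Taxable assessed value = min($201,421.53, $214,343) = $201,421.53 (cap does not bind)
Vance City USD: $201,421.53 × 0.01228 = $2,473.4563884
Hospital District: $201,421.53 × 0.00385 = $775.4728905
Drummond County: $201,421.53 × 0.01254 = $2,525.8259862
Total = $5,774.7552651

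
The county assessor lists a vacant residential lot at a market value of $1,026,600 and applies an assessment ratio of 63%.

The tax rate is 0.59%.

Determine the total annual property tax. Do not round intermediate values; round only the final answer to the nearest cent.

$3,815.87

Assessed value = $1,026,600 × 0.63 = $646,758
Tax = $646,758 × 0.0059 = $3,815.8722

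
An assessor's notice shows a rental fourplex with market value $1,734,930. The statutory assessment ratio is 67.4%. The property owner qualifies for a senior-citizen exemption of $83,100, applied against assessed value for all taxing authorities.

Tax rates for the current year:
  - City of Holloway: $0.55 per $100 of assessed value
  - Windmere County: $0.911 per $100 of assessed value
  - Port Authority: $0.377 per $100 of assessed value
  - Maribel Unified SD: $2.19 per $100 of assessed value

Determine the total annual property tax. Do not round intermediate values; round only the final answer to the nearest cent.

Assessed value = $1,734,930 × 0.674 = $1,169,342.82
Taxable value = $1,169,342.82 − $83,100 = $1,086,242.82
City of Holloway: $1,086,242.82 × 0.0055 = $5,974.33551
Windmere County: $1,086,242.82 × 0.00911 = $9,895.6720902
Port Authority: $1,086,242.82 × 0.00377 = $4,095.1354314
Maribel Unified SD: $1,086,242.82 × 0.0219 = $23,788.717758
Total = $5,974.33551 + $9,895.6720902 + $4,095.1354314 + $23,788.717758 = $43,753.8607896

$43,753.86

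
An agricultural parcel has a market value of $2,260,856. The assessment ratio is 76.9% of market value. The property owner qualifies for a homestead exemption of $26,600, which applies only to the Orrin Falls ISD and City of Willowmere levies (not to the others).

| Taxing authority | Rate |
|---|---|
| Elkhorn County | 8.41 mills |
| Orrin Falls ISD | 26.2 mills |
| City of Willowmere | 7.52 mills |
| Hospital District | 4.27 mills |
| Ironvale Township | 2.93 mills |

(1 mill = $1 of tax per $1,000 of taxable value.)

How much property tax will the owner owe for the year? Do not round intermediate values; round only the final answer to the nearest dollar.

$84,868

Assessed value = $2,260,856 × 0.769 = $1,738,598.264
Elkhorn County: $1,738,598.264 × 0.00841 = $14,621.61140024
Orrin Falls ISD: ($1,738,598.264 − $26,600) × 0.0262 = $1,711,998.264 × 0.0262 = $44,854.3545168
City of Willowmere: ($1,738,598.264 − $26,600) × 0.00752 = $1,711,998.264 × 0.00752 = $12,874.22694528
Hospital District: $1,738,598.264 × 0.00427 = $7,423.81458728
Ironvale Township: $1,738,598.264 × 0.00293 = $5,094.09291352
Total = $84,868.10036312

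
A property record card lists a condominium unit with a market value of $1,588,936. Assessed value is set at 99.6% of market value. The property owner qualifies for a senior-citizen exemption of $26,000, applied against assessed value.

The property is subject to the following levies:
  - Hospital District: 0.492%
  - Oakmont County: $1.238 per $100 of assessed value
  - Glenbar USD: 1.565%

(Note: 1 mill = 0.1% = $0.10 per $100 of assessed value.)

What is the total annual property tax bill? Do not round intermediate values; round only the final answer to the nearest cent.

Assessed value = $1,588,936 × 0.996 = $1,582,580.256
Taxable value = $1,582,580.256 − $26,000 = $1,556,580.256
Hospital District: $1,556,580.256 × 0.00492 = $7,658.37485952
Oakmont County: $1,556,580.256 × 0.01238 = $19,270.46356928
Glenbar USD: $1,556,580.256 × 0.01565 = $24,360.4810064
Total = $51,289.3194352

$51,289.32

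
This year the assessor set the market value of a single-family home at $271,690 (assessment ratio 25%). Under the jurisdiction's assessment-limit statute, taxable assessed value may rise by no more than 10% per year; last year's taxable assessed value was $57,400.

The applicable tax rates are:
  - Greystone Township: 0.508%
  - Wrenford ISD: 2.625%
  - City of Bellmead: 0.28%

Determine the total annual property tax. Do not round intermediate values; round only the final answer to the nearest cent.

$2,154.97

Uncapped assessed value = $271,690 × 0.25 = $67,922.5
Cap limit = $57,400 × 1.1 = $63,140
Taxable assessed value = min($67,922.5, $63,140) = $63,140 (cap binds)
Greystone Township: $63,140 × 0.00508 = $320.7512
Wrenford ISD: $63,140 × 0.02625 = $1,657.425
City of Bellmead: $63,140 × 0.0028 = $176.792
Total = $2,154.9682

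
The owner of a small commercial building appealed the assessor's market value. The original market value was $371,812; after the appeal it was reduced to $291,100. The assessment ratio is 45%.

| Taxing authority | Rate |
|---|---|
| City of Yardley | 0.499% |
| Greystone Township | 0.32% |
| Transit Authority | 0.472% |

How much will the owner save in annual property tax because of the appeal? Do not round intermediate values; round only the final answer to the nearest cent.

Old assessed value = $371,812 × 0.45 = $167,315.4
New assessed value = $291,100 × 0.45 = $130,995
Combined rate = 0.00499 + 0.0032 + 0.00472 = 0.01291
Old tax = $167,315.4 × 0.01291 = $2,160.041814
New tax = $130,995 × 0.01291 = $1,691.14545
Reduction = $2,160.041814 − $1,691.14545 = $468.896364

$468.90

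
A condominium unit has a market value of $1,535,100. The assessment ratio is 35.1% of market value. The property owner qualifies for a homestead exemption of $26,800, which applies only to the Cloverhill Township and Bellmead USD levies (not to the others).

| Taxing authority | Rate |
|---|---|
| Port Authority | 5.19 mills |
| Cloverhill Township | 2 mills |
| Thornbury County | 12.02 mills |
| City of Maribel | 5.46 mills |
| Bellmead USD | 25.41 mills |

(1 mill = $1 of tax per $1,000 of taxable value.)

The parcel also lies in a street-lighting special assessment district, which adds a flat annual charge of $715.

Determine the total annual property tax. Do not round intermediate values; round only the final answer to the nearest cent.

Assessed value = $1,535,100 × 0.351 = $538,820.1
Port Authority: $538,820.1 × 0.00519 = $2,796.476319
Cloverhill Township: ($538,820.1 − $26,800) × 0.002 = $512,020.1 × 0.002 = $1,024.0402
Thornbury County: $538,820.1 × 0.01202 = $6,476.617602
City of Maribel: $538,820.1 × 0.00546 = $2,941.957746
Bellmead USD: ($538,820.1 − $26,800) × 0.02541 = $512,020.1 × 0.02541 = $13,010.430741
Levies subtotal = $26,249.522608
Total = $26,249.522608 + $715 = $26,964.522608

$26,964.52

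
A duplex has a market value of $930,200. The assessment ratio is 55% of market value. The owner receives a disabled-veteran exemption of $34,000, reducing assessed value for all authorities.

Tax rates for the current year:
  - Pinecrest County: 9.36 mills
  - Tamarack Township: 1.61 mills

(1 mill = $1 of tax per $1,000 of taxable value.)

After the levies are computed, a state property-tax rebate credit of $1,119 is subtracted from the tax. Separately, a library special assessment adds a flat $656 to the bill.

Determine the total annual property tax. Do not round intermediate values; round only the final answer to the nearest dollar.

Assessed value = $930,200 × 0.55 = $511,610
Taxable value = $511,610 − $34,000 = $477,610
Pinecrest County: $477,610 × 0.00936 = $4,470.4296
Tamarack Township: $477,610 × 0.00161 = $768.9521
Levies subtotal = $5,239.3817
After credit = $5,239.3817 − $1,119 = $4,120.3817
Total = $4,120.3817 + $656 = $4,776.3817

$4,776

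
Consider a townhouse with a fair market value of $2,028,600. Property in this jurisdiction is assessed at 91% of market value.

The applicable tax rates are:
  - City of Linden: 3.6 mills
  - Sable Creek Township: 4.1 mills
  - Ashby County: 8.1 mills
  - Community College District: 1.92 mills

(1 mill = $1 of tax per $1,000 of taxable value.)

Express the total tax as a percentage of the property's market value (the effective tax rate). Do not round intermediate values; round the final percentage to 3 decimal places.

1.613%

Assessed value = $2,028,600 × 0.91 = $1,846,026
City of Linden: $1,846,026 × 0.0036 = $6,645.6936
Sable Creek Township: $1,846,026 × 0.0041 = $7,568.7066
Ashby County: $1,846,026 × 0.0081 = $14,952.8106
Community College District: $1,846,026 × 0.00192 = $3,544.36992
Total tax = $32,711.58072
Effective rate = $32,711.58072 ÷ $2,028,600 = 1.613% of market value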